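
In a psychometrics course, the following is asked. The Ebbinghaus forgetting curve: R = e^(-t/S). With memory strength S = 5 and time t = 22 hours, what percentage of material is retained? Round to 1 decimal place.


R = e^(-t/S)
-t/S = -22/5 = -4.4
R = e^(-4.4) = 0.012277
Percentage = 0.012277 * 100
= 1.2


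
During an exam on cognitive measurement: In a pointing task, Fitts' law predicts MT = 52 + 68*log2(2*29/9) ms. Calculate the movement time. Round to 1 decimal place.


MT = 52 + 68 * log2(2*29/9)
2D/W = 6.444444
log2(6.444444) = 2.6881
MT = 52 + 68 * 2.6881
= 234.8 ms


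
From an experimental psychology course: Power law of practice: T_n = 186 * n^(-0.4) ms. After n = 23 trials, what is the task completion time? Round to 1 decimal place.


T_n = 186 * 23^(-0.4)
23^(-0.4) = 0.285305
T_n = 186 * 0.285305
= 53.1 ms


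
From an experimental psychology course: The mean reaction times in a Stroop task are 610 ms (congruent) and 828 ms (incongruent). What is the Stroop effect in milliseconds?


Stroop effect = RT(incongruent) - RT(congruent)
= 828 - 610
= 218 ms


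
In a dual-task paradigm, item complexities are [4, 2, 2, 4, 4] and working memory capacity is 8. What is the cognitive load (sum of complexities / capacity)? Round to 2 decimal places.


Total complexity = 4 + 2 + 2 + 4 + 4 = 16
Load = total / capacity = 16 / 8
= 2.00


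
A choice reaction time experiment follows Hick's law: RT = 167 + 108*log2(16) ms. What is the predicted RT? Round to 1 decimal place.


RT = 167 + 108 * log2(16)
log2(16) = 4.0
RT = 167 + 108 * 4.0
= 167 + 432.0
= 599.0 ms


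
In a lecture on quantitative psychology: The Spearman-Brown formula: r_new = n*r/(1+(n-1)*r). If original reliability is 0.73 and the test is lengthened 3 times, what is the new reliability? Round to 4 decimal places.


r_new = n*r / (1 + (n-1)*r)
Numerator = 3 * 0.73 = 2.19
Denominator = 1 + 2 * 0.73 = 2.46
r_new = 2.19 / 2.46
= 0.8902


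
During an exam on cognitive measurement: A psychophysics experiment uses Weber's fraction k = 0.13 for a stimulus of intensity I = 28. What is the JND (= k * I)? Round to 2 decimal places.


JND = k * I
JND = 0.13 * 28
= 3.64


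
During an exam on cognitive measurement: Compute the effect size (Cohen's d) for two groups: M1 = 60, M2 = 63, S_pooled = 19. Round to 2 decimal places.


Cohen's d = (M1 - M2) / S_pooled
= (60 - 63) / 19
= -3 / 19
= -0.16


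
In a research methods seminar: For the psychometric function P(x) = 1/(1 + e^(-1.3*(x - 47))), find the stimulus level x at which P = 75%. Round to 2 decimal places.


At P = 0.75: 0.75 = 1/(1 + e^(-k*(x-x0)))
Solving: e^(-k*(x-x0)) = 1/3
x = x0 + ln(3)/k
ln(3) = 1.0986
x = 47 + 1.0986/1.3
= 47 + 0.8451
= 47.85


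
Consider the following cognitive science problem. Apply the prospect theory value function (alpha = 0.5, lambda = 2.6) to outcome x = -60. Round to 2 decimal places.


Since x = -60 < 0, use v(x) = -lambda*(-x)^alpha
(-x) = 60
60^0.5 = 7.746
v(-60) = -2.6 * 7.746
= -20.14


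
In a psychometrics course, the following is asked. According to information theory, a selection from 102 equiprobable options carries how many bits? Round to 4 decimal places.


H = log2(n)
H = log2(102)
= 6.6724


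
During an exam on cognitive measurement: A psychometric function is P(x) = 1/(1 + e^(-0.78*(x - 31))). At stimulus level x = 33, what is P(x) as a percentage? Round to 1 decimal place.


P(x) = 1/(1 + e^(-0.78*(33 - 31)))
Exponent = -0.78 * 2 = -1.56
e^(-1.56) = 0.210136
P = 1/(1 + 0.210136) = 0.826353
Percentage = 82.6


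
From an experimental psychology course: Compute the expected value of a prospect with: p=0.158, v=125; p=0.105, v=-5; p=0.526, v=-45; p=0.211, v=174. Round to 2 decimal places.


EU = sum(p_i * v_i)
0.158 * 125 = 19.75
0.105 * -5 = -0.525
0.526 * -45 = -23.67
0.211 * 174 = 36.714
EU = 19.75 + -0.525 + -23.67 + 36.714
= 32.27


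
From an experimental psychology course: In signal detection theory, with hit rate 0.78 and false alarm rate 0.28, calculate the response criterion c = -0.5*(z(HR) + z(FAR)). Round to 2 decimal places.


c = -0.5 * (z(HR) + z(FAR))
z(0.78) = 0.7722
z(0.28) = -0.5828
c = -0.5 * (0.7722 + -0.5828)
= -0.5 * 0.1894
= -0.09


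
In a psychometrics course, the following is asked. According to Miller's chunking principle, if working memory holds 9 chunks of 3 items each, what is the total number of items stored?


Total items = chunks * items_per_chunk
= 9 * 3
= 27


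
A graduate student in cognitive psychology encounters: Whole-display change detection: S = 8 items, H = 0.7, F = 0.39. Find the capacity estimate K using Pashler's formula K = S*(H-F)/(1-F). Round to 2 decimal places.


K = S * (H - F) / (1 - F)
H - F = 0.31
1 - F = 0.61
K = 8 * 0.31 / 0.61
= 4.07


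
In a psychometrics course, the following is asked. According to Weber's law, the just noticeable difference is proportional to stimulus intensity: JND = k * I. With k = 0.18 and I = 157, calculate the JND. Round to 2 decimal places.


JND = k * I
JND = 0.18 * 157
= 28.26


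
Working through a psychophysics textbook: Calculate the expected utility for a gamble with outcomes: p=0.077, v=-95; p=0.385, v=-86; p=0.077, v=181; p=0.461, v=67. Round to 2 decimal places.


EU = sum(p_i * v_i)
0.077 * -95 = -7.315
0.385 * -86 = -33.11
0.077 * 181 = 13.937
0.461 * 67 = 30.887
EU = -7.315 + -33.11 + 13.937 + 30.887
= 4.40


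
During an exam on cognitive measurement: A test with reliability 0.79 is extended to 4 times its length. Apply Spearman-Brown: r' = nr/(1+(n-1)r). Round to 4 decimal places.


r_new = n*r / (1 + (n-1)*r)
Numerator = 4 * 0.79 = 3.16
Denominator = 1 + 3 * 0.79 = 3.37
r_new = 3.16 / 3.37
= 0.9377


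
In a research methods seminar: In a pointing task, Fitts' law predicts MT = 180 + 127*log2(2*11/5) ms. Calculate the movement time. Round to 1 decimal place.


MT = 180 + 127 * log2(2*11/5)
2D/W = 4.4
log2(4.4) = 2.1375
MT = 180 + 127 * 2.1375
= 451.5 ms


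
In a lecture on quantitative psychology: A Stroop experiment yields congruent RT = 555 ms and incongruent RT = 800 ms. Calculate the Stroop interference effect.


Stroop effect = RT(incongruent) - RT(congruent)
= 800 - 555
= 245 ms


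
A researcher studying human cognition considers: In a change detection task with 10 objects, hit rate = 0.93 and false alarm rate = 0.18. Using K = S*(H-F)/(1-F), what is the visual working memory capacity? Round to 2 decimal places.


K = S * (H - F) / (1 - F)
H - F = 0.75
1 - F = 0.82
K = 10 * 0.75 / 0.82
= 9.15


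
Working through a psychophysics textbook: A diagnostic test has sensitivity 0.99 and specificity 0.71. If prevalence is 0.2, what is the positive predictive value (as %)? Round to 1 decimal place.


PPV = (sens * prev) / (sens * prev + (1-spec) * (1-prev))
Numerator = 0.99 * 0.2 = 0.198
P(positive and no disease) = (1 - spec) * (1 - prev) = (1 - 0.71) * (1 - 0.2) = 0.232
Denominator = 0.198 + 0.232 = 0.43
PPV = 0.198 / 0.43 = 0.460465
As percentage = 46.0


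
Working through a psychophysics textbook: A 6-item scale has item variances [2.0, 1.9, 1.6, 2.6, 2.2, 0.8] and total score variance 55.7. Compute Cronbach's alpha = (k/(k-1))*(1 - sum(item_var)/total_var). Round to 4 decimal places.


alpha = (k/(k-1)) * (1 - sum(s_i^2)/s_total^2)
sum(item variances) = 11.1
k/(k-1) = 6/5 = 1.2
1 - 11.1/55.7 = 1 - 0.199282 = 0.800718
alpha = 1.2 * 0.800718
= 0.9609


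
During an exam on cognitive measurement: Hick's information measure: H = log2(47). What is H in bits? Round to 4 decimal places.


H = log2(n)
H = log2(47)
= 5.5546


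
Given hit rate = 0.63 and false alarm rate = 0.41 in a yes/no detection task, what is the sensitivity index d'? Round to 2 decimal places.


d' = z(HR) - z(FAR)
z(0.63) = 0.3319
z(0.41) = -0.2275
d' = 0.3319 - -0.2275
= 0.56


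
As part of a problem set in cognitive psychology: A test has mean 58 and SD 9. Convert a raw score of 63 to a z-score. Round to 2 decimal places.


z = (X - mu) / sigma
= (63 - 58) / 9
= 5 / 9
= 0.56


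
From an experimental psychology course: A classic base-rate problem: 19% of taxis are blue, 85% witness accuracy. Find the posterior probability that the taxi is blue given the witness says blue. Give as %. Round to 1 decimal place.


P(blue | says blue) = P(says blue | blue)*P(blue) / [P(says blue | blue)*P(blue) + P(says blue | not blue)*P(not blue)]
Numerator = 0.85 * 0.19 = 0.1615
False identification = 0.15 * 0.81 = 0.1215
P = 0.1615 / (0.1615 + 0.1215)
= 0.1615 / 0.283
As percentage = 57.1


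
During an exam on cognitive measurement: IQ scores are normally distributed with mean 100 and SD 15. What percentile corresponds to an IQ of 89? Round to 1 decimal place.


z = (IQ - mean) / SD
z = (89 - 100) / 15 = -0.7333
Percentile = Phi(-0.7333) * 100
Phi(-0.7333) = 0.231688
= 23.2


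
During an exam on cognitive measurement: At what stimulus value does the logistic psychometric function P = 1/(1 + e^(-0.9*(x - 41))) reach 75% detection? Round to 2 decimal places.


At P = 0.75: 0.75 = 1/(1 + e^(-k*(x-x0)))
Solving: e^(-k*(x-x0)) = 1/3
x = x0 + ln(3)/k
ln(3) = 1.0986
x = 41 + 1.0986/0.9
= 41 + 1.2207
= 42.22


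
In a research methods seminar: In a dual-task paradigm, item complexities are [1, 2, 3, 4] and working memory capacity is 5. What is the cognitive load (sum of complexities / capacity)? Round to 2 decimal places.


Total complexity = 1 + 2 + 3 + 4 = 10
Load = total / capacity = 10 / 5
= 2.00


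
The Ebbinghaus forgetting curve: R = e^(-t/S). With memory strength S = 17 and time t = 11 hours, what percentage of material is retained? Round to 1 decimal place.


R = e^(-t/S)
-t/S = -11/17 = -0.647059
R = e^(-0.647059) = 0.523583
Percentage = 0.523583 * 100
= 52.4


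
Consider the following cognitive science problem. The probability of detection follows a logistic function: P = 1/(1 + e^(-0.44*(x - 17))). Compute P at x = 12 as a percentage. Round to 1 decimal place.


P(x) = 1/(1 + e^(-0.44*(12 - 17)))
Exponent = -0.44 * -5 = 2.2
e^(2.2) = 9.025013
P = 1/(1 + 9.025013) = 0.09975
Percentage = 10.0


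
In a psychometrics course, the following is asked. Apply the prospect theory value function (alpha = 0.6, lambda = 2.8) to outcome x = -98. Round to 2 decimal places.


Since x = -98 < 0, use v(x) = -lambda*(-x)^alpha
(-x) = 98
98^0.6 = 15.658
v(-98) = -2.8 * 15.658
= -43.84


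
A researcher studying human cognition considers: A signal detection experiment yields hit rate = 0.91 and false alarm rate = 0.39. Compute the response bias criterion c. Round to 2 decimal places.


c = -0.5 * (z(HR) + z(FAR))
z(0.91) = 1.3408
z(0.39) = -0.2793
c = -0.5 * (1.3408 + -0.2793)
= -0.5 * 1.0615
= -0.53


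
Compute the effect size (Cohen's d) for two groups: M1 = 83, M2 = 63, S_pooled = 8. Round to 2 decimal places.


Cohen's d = (M1 - M2) / S_pooled
= (83 - 63) / 8
= 20 / 8
= 2.50


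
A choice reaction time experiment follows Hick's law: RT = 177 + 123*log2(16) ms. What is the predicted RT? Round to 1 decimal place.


RT = 177 + 123 * log2(16)
log2(16) = 4.0
RT = 177 + 123 * 4.0
= 177 + 492.0
= 669.0 ms


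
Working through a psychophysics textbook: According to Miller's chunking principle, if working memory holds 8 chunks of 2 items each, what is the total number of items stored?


Total items = chunks * items_per_chunk
= 8 * 2
= 16


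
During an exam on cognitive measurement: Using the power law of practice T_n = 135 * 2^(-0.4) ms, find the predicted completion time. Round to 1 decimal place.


T_n = 135 * 2^(-0.4)
2^(-0.4) = 0.757858
T_n = 135 * 0.757858
= 102.3 ms


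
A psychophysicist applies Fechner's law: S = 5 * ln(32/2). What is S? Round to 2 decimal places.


S = 5 * ln(32/2)
I/I0 = 16.0
ln(16.0) = 2.7726
S = 5 * 2.7726
= 13.86


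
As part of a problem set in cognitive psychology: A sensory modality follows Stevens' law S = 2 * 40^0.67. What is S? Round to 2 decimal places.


S = 2 * 40^0.67
40^0.67 = 11.8408
S = 2 * 11.8408
= 23.68


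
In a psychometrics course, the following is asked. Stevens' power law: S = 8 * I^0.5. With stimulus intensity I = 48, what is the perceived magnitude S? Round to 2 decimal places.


S = 8 * 48^0.5
48^0.5 = 6.9282
S = 8 * 6.9282
= 55.43


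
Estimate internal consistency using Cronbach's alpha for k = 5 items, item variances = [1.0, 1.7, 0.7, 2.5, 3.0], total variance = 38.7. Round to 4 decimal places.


alpha = (k/(k-1)) * (1 - sum(s_i^2)/s_total^2)
sum(item variances) = 8.9
k/(k-1) = 5/4 = 1.25
1 - 8.9/38.7 = 1 - 0.229974 = 0.770026
alpha = 1.25 * 0.770026
= 0.9625


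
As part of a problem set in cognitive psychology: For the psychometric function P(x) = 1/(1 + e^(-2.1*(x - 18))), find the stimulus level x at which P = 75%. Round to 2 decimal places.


At P = 0.75: 0.75 = 1/(1 + e^(-k*(x-x0)))
Solving: e^(-k*(x-x0)) = 1/3
x = x0 + ln(3)/k
ln(3) = 1.0986
x = 18 + 1.0986/2.1
= 18 + 0.5231
= 18.52


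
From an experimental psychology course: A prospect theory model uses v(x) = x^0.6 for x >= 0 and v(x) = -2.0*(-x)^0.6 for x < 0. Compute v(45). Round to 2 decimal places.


Since x = 45 >= 0, use v(x) = x^0.6
45^0.6 = 9.8158
v(45) = 9.82


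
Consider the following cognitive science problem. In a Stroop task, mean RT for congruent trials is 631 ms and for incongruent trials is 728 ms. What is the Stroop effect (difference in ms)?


Stroop effect = RT(incongruent) - RT(congruent)
= 728 - 631
= 97 ms


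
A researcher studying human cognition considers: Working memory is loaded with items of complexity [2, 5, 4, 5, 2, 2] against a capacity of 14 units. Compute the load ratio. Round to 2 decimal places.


Total complexity = 2 + 5 + 4 + 5 + 2 + 2 = 20
Load = total / capacity = 20 / 14
= 1.43


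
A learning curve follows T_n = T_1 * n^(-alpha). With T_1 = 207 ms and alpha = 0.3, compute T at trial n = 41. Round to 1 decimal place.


T_n = 207 * 41^(-0.3)
41^(-0.3) = 0.32822
T_n = 207 * 0.32822
= 67.9 ms


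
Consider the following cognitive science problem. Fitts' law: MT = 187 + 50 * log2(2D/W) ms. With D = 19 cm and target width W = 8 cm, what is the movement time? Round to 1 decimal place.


MT = 187 + 50 * log2(2*19/8)
2D/W = 4.75
log2(4.75) = 2.2479
MT = 187 + 50 * 2.2479
= 299.4 ms


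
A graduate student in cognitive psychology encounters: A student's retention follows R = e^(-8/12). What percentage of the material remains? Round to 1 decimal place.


R = e^(-t/S)
-t/S = -8/12 = -0.666667
R = e^(-0.666667) = 0.513417
Percentage = 0.513417 * 100
= 51.3


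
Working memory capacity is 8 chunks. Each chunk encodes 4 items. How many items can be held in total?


Total items = chunks * items_per_chunk
= 8 * 4
= 32


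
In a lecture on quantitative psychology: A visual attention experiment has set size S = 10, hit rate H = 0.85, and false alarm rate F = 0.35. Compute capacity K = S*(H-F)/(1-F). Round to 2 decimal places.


K = S * (H - F) / (1 - F)
H - F = 0.5
1 - F = 0.65
K = 10 * 0.5 / 0.65
= 7.69


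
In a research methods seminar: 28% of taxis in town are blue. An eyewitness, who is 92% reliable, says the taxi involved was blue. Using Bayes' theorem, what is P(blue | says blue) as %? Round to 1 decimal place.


P(blue | says blue) = P(says blue | blue)*P(blue) / [P(says blue | blue)*P(blue) + P(says blue | not blue)*P(not blue)]
Numerator = 0.92 * 0.28 = 0.2576
False identification = 0.08 * 0.72 = 0.0576
P = 0.2576 / (0.2576 + 0.0576)
= 0.2576 / 0.3152
As percentage = 81.7


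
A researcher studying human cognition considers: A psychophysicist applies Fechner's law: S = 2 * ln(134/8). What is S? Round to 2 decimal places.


S = 2 * ln(134/8)
I/I0 = 16.75
ln(16.75) = 2.8184
S = 2 * 2.8184
= 5.64


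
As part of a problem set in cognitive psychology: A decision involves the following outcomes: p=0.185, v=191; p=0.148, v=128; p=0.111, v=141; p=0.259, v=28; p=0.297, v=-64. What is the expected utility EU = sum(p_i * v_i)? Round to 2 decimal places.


EU = sum(p_i * v_i)
0.185 * 191 = 35.335
0.148 * 128 = 18.944
0.111 * 141 = 15.651
0.259 * 28 = 7.252
0.297 * -64 = -19.008
EU = 35.335 + 18.944 + 15.651 + 7.252 + -19.008
= 58.17


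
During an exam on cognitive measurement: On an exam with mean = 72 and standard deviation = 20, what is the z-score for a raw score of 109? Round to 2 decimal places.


z = (X - mu) / sigma
= (109 - 72) / 20
= 37 / 20
= 1.85


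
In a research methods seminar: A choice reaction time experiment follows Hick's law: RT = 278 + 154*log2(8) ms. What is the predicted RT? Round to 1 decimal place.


RT = 278 + 154 * log2(8)
log2(8) = 3.0
RT = 278 + 154 * 3.0
= 278 + 462.0
= 740.0 ms


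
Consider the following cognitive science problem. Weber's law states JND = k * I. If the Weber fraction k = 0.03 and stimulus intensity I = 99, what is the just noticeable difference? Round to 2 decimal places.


JND = k * I
JND = 0.03 * 99
= 2.97


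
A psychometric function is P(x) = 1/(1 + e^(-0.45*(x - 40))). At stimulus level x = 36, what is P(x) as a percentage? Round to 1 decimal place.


P(x) = 1/(1 + e^(-0.45*(36 - 40)))
Exponent = -0.45 * -4 = 1.8
e^(1.8) = 6.049647
P = 1/(1 + 6.049647) = 0.141851
Percentage = 14.2


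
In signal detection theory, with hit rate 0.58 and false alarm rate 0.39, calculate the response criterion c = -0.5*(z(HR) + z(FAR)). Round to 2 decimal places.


c = -0.5 * (z(HR) + z(FAR))
z(0.58) = 0.2019
z(0.39) = -0.2793
c = -0.5 * (0.2019 + -0.2793)
= -0.5 * -0.0774
= 0.04


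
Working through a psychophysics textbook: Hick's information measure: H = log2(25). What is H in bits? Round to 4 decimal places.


H = log2(n)
H = log2(25)
= 4.6439


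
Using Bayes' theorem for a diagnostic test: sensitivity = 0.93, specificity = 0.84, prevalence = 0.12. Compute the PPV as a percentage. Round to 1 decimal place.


PPV = (sens * prev) / (sens * prev + (1-spec) * (1-prev))
Numerator = 0.93 * 0.12 = 0.1116
P(positive and no disease) = (1 - spec) * (1 - prev) = (1 - 0.84) * (1 - 0.12) = 0.1408
Denominator = 0.1116 + 0.1408 = 0.2524
PPV = 0.1116 / 0.2524 = 0.442155
As percentage = 44.2


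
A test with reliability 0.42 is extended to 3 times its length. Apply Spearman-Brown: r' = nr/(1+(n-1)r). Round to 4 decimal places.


r_new = n*r / (1 + (n-1)*r)
Numerator = 3 * 0.42 = 1.26
Denominator = 1 + 2 * 0.42 = 1.84
r_new = 1.26 / 1.84
= 0.6848


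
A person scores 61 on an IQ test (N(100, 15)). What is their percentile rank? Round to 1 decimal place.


z = (IQ - mean) / SD
z = (61 - 100) / 15 = -2.6
Percentile = Phi(-2.6) * 100
Phi(-2.6) = 0.004661
= 0.5


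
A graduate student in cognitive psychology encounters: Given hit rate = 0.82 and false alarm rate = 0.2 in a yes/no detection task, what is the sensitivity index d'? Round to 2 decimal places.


d' = z(HR) - z(FAR)
z(0.82) = 0.9154
z(0.2) = -0.8416
d' = 0.9154 - -0.8416
= 1.76


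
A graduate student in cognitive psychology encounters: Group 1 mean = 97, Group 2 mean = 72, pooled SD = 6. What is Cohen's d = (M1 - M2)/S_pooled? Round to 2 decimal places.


Cohen's d = (M1 - M2) / S_pooled
= (97 - 72) / 6
= 25 / 6
= 4.17


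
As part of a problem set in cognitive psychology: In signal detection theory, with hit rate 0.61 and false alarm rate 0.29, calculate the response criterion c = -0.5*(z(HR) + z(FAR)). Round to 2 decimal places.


c = -0.5 * (z(HR) + z(FAR))
z(0.61) = 0.2793
z(0.29) = -0.5534
c = -0.5 * (0.2793 + -0.5534)
= -0.5 * -0.2741
= 0.14


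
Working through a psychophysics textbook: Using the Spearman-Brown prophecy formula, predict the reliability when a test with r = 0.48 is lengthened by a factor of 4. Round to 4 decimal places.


r_new = n*r / (1 + (n-1)*r)
Numerator = 4 * 0.48 = 1.92
Denominator = 1 + 3 * 0.48 = 2.44
r_new = 1.92 / 2.44
= 0.7869


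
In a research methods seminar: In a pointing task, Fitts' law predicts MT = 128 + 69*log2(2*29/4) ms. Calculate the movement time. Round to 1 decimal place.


MT = 128 + 69 * log2(2*29/4)
2D/W = 14.5
log2(14.5) = 3.858
MT = 128 + 69 * 3.858
= 394.2 ms


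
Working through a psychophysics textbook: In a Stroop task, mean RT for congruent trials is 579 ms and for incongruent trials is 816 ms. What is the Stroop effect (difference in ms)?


Stroop effect = RT(incongruent) - RT(congruent)
= 816 - 579
= 237 ms


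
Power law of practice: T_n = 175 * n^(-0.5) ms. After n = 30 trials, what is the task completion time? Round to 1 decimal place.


T_n = 175 * 30^(-0.5)
30^(-0.5) = 0.182574
T_n = 175 * 0.182574
= 32.0 ms


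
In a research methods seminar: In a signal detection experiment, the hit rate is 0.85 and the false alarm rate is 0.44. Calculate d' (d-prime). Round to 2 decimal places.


d' = z(HR) - z(FAR)
z(0.85) = 1.0364
z(0.44) = -0.151
d' = 1.0364 - -0.151
= 1.19


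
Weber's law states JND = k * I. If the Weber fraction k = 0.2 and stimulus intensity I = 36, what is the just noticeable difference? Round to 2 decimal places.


JND = k * I
JND = 0.2 * 36
= 7.20


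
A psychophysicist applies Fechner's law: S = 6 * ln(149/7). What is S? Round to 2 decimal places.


S = 6 * ln(149/7)
I/I0 = 21.285714
ln(21.285714) = 3.058
S = 6 * 3.058
= 18.35


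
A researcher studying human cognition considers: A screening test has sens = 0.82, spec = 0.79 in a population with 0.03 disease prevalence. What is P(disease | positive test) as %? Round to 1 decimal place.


PPV = (sens * prev) / (sens * prev + (1-spec) * (1-prev))
Numerator = 0.82 * 0.03 = 0.0246
P(positive and no disease) = (1 - spec) * (1 - prev) = (1 - 0.79) * (1 - 0.03) = 0.2037
Denominator = 0.0246 + 0.2037 = 0.2283
PPV = 0.0246 / 0.2283 = 0.107753
As percentage = 10.8


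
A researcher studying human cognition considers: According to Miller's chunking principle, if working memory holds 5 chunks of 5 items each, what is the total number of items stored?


Total items = chunks * items_per_chunk
= 5 * 5
= 25


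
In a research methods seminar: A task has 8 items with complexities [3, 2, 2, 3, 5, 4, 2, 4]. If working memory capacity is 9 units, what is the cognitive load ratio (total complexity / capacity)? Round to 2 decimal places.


Total complexity = 3 + 2 + 2 + 3 + 5 + 4 + 2 + 4 = 25
Load = total / capacity = 25 / 9
= 2.78


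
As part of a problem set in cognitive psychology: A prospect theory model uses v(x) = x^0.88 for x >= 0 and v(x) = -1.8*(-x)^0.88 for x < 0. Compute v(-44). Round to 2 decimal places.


Since x = -44 < 0, use v(x) = -lambda*(-x)^alpha
(-x) = 44
44^0.88 = 27.9408
v(-44) = -1.8 * 27.9408
= -50.29


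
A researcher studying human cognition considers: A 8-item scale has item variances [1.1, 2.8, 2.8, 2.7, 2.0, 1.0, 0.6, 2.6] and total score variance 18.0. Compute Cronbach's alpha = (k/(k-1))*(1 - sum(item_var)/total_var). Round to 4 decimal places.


alpha = (k/(k-1)) * (1 - sum(s_i^2)/s_total^2)
sum(item variances) = 15.6
k/(k-1) = 8/7 = 1.142857
1 - 15.6/18.0 = 1 - 0.866667 = 0.133333
alpha = 1.142857 * 0.133333
= 0.1524


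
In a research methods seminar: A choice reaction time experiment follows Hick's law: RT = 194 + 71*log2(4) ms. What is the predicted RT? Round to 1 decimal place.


RT = 194 + 71 * log2(4)
log2(4) = 2.0
RT = 194 + 71 * 2.0
= 194 + 142.0
= 336.0 ms


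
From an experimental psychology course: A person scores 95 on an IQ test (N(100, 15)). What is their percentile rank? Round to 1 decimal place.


z = (IQ - mean) / SD
z = (95 - 100) / 15 = -0.3333
Percentile = Phi(-0.3333) * 100
Phi(-0.3333) = 0.369454
= 36.9


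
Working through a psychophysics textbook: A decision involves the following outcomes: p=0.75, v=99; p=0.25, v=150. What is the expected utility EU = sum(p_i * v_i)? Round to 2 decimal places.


EU = sum(p_i * v_i)
0.75 * 99 = 74.25
0.25 * 150 = 37.5
EU = 74.25 + 37.5
= 111.75


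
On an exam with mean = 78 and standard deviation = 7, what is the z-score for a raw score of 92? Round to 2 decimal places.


z = (X - mu) / sigma
= (92 - 78) / 7
= 14 / 7
= 2.00


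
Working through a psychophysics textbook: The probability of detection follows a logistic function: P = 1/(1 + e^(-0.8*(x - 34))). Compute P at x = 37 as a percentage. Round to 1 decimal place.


P(x) = 1/(1 + e^(-0.8*(37 - 34)))
Exponent = -0.8 * 3 = -2.4
e^(-2.4) = 0.090718
P = 1/(1 + 0.090718) = 0.916827
Percentage = 91.7


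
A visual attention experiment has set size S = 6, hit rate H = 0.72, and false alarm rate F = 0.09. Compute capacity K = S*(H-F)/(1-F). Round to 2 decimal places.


K = S * (H - F) / (1 - F)
H - F = 0.63
1 - F = 0.91
K = 6 * 0.63 / 0.91
= 4.15


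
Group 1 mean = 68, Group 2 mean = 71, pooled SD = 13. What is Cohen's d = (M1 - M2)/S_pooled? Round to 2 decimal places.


Cohen's d = (M1 - M2) / S_pooled
= (68 - 71) / 13
= -3 / 13
= -0.23


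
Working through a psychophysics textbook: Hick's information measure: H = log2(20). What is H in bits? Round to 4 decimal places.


H = log2(n)
H = log2(20)
= 4.3219


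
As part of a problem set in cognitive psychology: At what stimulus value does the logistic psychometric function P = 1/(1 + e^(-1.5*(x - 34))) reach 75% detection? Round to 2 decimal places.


At P = 0.75: 0.75 = 1/(1 + e^(-k*(x-x0)))
Solving: e^(-k*(x-x0)) = 1/3
x = x0 + ln(3)/k
ln(3) = 1.0986
x = 34 + 1.0986/1.5
= 34 + 0.7324
= 34.73


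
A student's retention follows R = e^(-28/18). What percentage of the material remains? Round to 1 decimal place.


R = e^(-t/S)
-t/S = -28/18 = -1.555556
R = e^(-1.555556) = 0.211072
Percentage = 0.211072 * 100
= 21.1


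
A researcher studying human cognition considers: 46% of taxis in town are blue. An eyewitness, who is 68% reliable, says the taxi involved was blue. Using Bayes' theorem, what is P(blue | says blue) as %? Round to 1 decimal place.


P(blue | says blue) = P(says blue | blue)*P(blue) / [P(says blue | blue)*P(blue) + P(says blue | not blue)*P(not blue)]
Numerator = 0.68 * 0.46 = 0.3128
False identification = 0.32 * 0.54 = 0.1728
P = 0.3128 / (0.3128 + 0.1728)
= 0.3128 / 0.4856
As percentage = 64.4


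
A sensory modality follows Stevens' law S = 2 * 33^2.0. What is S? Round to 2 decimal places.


S = 2 * 33^2.0
33^2.0 = 1089.0
S = 2 * 1089.0
= 2178.00


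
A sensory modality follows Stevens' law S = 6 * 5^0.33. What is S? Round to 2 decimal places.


S = 6 * 5^0.33
5^0.33 = 1.7008
S = 6 * 1.7008
= 10.20


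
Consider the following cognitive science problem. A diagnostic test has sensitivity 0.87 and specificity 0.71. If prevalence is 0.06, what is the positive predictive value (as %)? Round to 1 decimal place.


PPV = (sens * prev) / (sens * prev + (1-spec) * (1-prev))
Numerator = 0.87 * 0.06 = 0.0522
P(positive and no disease) = (1 - spec) * (1 - prev) = (1 - 0.71) * (1 - 0.06) = 0.2726
Denominator = 0.0522 + 0.2726 = 0.3248
PPV = 0.0522 / 0.3248 = 0.160714
As percentage = 16.1


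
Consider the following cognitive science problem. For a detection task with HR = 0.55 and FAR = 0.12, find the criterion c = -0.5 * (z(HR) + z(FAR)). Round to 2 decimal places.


c = -0.5 * (z(HR) + z(FAR))
z(0.55) = 0.1257
z(0.12) = -1.175
c = -0.5 * (0.1257 + -1.175)
= -0.5 * -1.0493
= 0.52


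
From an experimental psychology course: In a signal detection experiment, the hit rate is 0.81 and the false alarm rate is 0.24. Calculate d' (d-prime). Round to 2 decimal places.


d' = z(HR) - z(FAR)
z(0.81) = 0.8779
z(0.24) = -0.7063
d' = 0.8779 - -0.7063
= 1.58


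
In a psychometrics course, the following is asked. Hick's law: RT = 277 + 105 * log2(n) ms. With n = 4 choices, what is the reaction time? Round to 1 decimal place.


RT = 277 + 105 * log2(4)
log2(4) = 2.0
RT = 277 + 105 * 2.0
= 277 + 210.0
= 487.0 ms


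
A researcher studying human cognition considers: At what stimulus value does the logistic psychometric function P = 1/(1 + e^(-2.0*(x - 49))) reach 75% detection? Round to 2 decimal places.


At P = 0.75: 0.75 = 1/(1 + e^(-k*(x-x0)))
Solving: e^(-k*(x-x0)) = 1/3
x = x0 + ln(3)/k
ln(3) = 1.0986
x = 49 + 1.0986/2.0
= 49 + 0.5493
= 49.55


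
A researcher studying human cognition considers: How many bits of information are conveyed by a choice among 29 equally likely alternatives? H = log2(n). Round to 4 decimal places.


H = log2(n)
H = log2(29)
= 4.8580


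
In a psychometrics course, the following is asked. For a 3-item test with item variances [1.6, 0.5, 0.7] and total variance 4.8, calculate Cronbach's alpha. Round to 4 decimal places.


alpha = (k/(k-1)) * (1 - sum(s_i^2)/s_total^2)
sum(item variances) = 2.8
k/(k-1) = 3/2 = 1.5
1 - 2.8/4.8 = 1 - 0.583333 = 0.416667
alpha = 1.5 * 0.416667
= 0.6250


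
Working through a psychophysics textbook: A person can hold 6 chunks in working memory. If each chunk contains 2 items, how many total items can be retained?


Total items = chunks * items_per_chunk
= 6 * 2
= 12


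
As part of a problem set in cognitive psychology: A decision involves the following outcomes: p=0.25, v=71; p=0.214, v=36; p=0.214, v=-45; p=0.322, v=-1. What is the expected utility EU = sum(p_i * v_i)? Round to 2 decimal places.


EU = sum(p_i * v_i)
0.25 * 71 = 17.75
0.214 * 36 = 7.704
0.214 * -45 = -9.63
0.322 * -1 = -0.322
EU = 17.75 + 7.704 + -9.63 + -0.322
= 15.50


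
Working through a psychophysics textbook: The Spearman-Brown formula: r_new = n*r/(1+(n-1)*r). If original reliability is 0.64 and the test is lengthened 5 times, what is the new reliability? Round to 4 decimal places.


r_new = n*r / (1 + (n-1)*r)
Numerator = 5 * 0.64 = 3.2
Denominator = 1 + 4 * 0.64 = 3.56
r_new = 3.2 / 3.56
= 0.8989


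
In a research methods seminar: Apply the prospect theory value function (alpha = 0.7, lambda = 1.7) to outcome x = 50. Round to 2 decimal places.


Since x = 50 >= 0, use v(x) = x^0.7
50^0.7 = 15.4625
v(50) = 15.46


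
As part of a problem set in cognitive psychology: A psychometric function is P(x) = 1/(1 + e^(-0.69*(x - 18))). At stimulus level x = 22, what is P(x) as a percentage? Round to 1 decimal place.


P(x) = 1/(1 + e^(-0.69*(22 - 18)))
Exponent = -0.69 * 4 = -2.76
e^(-2.76) = 0.063292
P = 1/(1 + 0.063292) = 0.940475
Percentage = 94.0


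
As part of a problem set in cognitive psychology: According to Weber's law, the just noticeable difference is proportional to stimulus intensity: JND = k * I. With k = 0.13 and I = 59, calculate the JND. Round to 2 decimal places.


JND = k * I
JND = 0.13 * 59
= 7.67


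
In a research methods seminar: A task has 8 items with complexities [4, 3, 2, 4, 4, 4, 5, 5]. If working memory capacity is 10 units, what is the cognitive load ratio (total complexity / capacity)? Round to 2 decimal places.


Total complexity = 4 + 3 + 2 + 4 + 4 + 4 + 5 + 5 = 31
Load = total / capacity = 31 / 10
= 3.10


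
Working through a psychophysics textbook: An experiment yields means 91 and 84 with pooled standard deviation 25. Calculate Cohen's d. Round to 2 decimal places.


Cohen's d = (M1 - M2) / S_pooled
= (91 - 84) / 25
= 7 / 25
= 0.28


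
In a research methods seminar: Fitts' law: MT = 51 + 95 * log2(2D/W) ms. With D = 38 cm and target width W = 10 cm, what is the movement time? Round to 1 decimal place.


MT = 51 + 95 * log2(2*38/10)
2D/W = 7.6
log2(7.6) = 2.926
MT = 51 + 95 * 2.926
= 329.0 ms


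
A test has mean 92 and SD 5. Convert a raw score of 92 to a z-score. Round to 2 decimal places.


z = (X - mu) / sigma
= (92 - 92) / 5
= 0 / 5
= 0.00


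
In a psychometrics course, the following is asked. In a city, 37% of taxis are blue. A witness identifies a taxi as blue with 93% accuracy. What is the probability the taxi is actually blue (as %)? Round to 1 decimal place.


P(blue | says blue) = P(says blue | blue)*P(blue) / [P(says blue | blue)*P(blue) + P(says blue | not blue)*P(not blue)]
Numerator = 0.93 * 0.37 = 0.3441
False identification = 0.07 * 0.63 = 0.0441
P = 0.3441 / (0.3441 + 0.0441)
= 0.3441 / 0.3882
As percentage = 88.6


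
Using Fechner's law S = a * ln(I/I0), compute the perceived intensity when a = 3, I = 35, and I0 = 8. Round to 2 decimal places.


S = 3 * ln(35/8)
I/I0 = 4.375
ln(4.375) = 1.4759
S = 3 * 1.4759
= 4.43


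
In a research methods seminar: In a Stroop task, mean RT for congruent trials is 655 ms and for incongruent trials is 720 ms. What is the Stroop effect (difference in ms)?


Stroop effect = RT(incongruent) - RT(congruent)
= 720 - 655
= 65 ms


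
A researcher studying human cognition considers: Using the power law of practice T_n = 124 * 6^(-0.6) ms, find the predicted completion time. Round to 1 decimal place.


T_n = 124 * 6^(-0.6)
6^(-0.6) = 0.341279
T_n = 124 * 0.341279
= 42.3 ms


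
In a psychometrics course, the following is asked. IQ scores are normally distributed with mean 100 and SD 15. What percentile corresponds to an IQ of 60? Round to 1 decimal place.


z = (IQ - mean) / SD
z = (60 - 100) / 15 = -2.6667
Percentile = Phi(-2.6667) * 100
Phi(-2.6667) = 0.00383
= 0.4


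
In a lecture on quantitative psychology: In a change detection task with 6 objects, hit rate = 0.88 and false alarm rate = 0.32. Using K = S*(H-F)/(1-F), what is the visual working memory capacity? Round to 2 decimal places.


K = S * (H - F) / (1 - F)
H - F = 0.56
1 - F = 0.68
K = 6 * 0.56 / 0.68
= 4.94


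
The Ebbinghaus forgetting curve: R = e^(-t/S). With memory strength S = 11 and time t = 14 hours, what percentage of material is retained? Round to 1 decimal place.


R = e^(-t/S)
-t/S = -14/11 = -1.272727
R = e^(-1.272727) = 0.280067
Percentage = 0.280067 * 100
= 28.0


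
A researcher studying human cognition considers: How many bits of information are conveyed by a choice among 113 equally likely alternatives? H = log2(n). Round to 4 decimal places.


H = log2(n)
H = log2(113)
= 6.8202


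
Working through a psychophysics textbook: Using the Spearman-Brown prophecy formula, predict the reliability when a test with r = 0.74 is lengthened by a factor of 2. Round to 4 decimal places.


r_new = n*r / (1 + (n-1)*r)
Numerator = 2 * 0.74 = 1.48
Denominator = 1 + 1 * 0.74 = 1.74
r_new = 1.48 / 1.74
= 0.8506


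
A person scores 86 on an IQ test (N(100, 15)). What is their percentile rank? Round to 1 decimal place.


z = (IQ - mean) / SD
z = (86 - 100) / 15 = -0.9333
Percentile = Phi(-0.9333) * 100
Phi(-0.9333) = 0.175333
= 17.5


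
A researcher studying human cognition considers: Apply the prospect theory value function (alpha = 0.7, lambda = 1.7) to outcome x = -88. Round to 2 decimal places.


Since x = -88 < 0, use v(x) = -lambda*(-x)^alpha
(-x) = 88
88^0.7 = 22.9688
v(-88) = -1.7 * 22.9688
= -39.05


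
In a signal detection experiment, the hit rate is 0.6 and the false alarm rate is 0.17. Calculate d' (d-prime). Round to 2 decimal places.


d' = z(HR) - z(FAR)
z(0.6) = 0.2533
z(0.17) = -0.9542
d' = 0.2533 - -0.9542
= 1.21


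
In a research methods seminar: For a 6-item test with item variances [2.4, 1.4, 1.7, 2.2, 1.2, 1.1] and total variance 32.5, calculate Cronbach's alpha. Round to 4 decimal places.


alpha = (k/(k-1)) * (1 - sum(s_i^2)/s_total^2)
sum(item variances) = 10.0
k/(k-1) = 6/5 = 1.2
1 - 10.0/32.5 = 1 - 0.307692 = 0.692308
alpha = 1.2 * 0.692308
= 0.8308


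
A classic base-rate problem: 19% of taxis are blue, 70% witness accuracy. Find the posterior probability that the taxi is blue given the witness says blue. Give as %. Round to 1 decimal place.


P(blue | says blue) = P(says blue | blue)*P(blue) / [P(says blue | blue)*P(blue) + P(says blue | not blue)*P(not blue)]
Numerator = 0.7 * 0.19 = 0.133
False identification = 0.3 * 0.81 = 0.243
P = 0.133 / (0.133 + 0.243)
= 0.133 / 0.376
As percentage = 35.4


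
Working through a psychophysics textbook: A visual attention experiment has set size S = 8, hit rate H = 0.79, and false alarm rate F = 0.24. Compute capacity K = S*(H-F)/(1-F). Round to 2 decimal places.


K = S * (H - F) / (1 - F)
H - F = 0.55
1 - F = 0.76
K = 8 * 0.55 / 0.76
= 5.79


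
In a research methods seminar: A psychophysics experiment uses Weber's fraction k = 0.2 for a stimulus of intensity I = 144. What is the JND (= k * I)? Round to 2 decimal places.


JND = k * I
JND = 0.2 * 144
= 28.80


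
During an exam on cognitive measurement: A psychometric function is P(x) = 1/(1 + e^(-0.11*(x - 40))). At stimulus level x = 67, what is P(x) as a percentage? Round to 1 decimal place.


P(x) = 1/(1 + e^(-0.11*(67 - 40)))
Exponent = -0.11 * 27 = -2.97
e^(-2.97) = 0.051303
P = 1/(1 + 0.051303) = 0.951201
Percentage = 95.1


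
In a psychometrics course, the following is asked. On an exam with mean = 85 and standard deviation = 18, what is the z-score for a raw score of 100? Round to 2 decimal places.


z = (X - mu) / sigma
= (100 - 85) / 18
= 15 / 18
= 0.83


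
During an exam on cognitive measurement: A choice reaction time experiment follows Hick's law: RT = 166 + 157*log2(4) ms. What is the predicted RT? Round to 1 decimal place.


RT = 166 + 157 * log2(4)
log2(4) = 2.0
RT = 166 + 157 * 2.0
= 166 + 314.0
= 480.0 ms


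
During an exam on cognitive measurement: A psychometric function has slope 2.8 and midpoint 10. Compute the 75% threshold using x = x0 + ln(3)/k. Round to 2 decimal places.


At P = 0.75: 0.75 = 1/(1 + e^(-k*(x-x0)))
Solving: e^(-k*(x-x0)) = 1/3
x = x0 + ln(3)/k
ln(3) = 1.0986
x = 10 + 1.0986/2.8
= 10 + 0.3924
= 10.39


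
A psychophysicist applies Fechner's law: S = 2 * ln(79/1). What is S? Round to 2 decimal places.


S = 2 * ln(79/1)
I/I0 = 79.0
ln(79.0) = 4.3694
S = 2 * 4.3694
= 8.74


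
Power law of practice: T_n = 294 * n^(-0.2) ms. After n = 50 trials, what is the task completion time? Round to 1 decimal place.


T_n = 294 * 50^(-0.2)
50^(-0.2) = 0.457305
T_n = 294 * 0.457305
= 134.4 ms


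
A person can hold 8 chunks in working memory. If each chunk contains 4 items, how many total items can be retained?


Total items = chunks * items_per_chunk
= 8 * 4
= 32


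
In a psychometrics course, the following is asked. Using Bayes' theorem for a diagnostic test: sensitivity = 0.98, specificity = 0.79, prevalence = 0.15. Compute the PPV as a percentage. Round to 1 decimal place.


PPV = (sens * prev) / (sens * prev + (1-spec) * (1-prev))
Numerator = 0.98 * 0.15 = 0.147
P(positive and no disease) = (1 - spec) * (1 - prev) = (1 - 0.79) * (1 - 0.15) = 0.1785
Denominator = 0.147 + 0.1785 = 0.3255
PPV = 0.147 / 0.3255 = 0.451613
As percentage = 45.2


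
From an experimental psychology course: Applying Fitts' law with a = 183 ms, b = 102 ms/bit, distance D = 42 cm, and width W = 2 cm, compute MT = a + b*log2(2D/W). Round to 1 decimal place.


MT = 183 + 102 * log2(2*42/2)
2D/W = 42.0
log2(42.0) = 5.3923
MT = 183 + 102 * 5.3923
= 733.0 ms


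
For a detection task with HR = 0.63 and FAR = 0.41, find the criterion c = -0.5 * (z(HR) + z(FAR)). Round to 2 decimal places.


c = -0.5 * (z(HR) + z(FAR))
z(0.63) = 0.3319
z(0.41) = -0.2275
c = -0.5 * (0.3319 + -0.2275)
= -0.5 * 0.1044
= -0.05


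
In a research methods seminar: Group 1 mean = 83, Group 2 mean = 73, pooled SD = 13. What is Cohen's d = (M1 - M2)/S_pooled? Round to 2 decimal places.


Cohen's d = (M1 - M2) / S_pooled
= (83 - 73) / 13
= 10 / 13
= 0.77


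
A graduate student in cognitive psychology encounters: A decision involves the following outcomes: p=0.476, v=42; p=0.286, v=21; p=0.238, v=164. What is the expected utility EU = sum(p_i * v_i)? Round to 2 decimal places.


EU = sum(p_i * v_i)
0.476 * 42 = 19.992
0.286 * 21 = 6.006
0.238 * 164 = 39.032
EU = 19.992 + 6.006 + 39.032
= 65.03


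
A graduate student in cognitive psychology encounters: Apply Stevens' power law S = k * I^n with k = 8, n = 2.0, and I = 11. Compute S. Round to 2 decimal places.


S = 8 * 11^2.0
11^2.0 = 121.0
S = 8 * 121.0
= 968.00
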